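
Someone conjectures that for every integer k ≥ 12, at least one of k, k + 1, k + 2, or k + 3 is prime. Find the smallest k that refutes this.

k = 24

Check each integer k ≥ 12 in order until k, k + 1, k + 2, k + 3 are all composite.
For k = 12, 13, 14, 15, …, 21, 22, 23 the conclusion holds.
k = 24: 24 = 2 × 12; 25 = 5 × 5; 26 = 2 × 13; 27 = 3 × 9 — all composite.
Hence k = 24 is a counterexample.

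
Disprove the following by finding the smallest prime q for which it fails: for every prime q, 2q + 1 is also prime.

q = 7

Check each prime q in order until 2q + 1 is not prime.
For q = 2, 3, 5 the conclusion holds.
q = 7: 2q + 1 = 15 = 3 × 5, not prime.
So q = 7 is the smallest counterexample.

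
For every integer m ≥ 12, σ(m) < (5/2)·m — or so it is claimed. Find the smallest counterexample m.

m = 24

The first 12 eligible values, up to m = 23, all satisfy the conclusion.
m = 24: σ(24) = 60; 60 ≥ 60.
So m = 24 is the smallest counterexample.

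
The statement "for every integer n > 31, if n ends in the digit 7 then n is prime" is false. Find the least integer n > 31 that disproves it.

n = 57

Check each integer n > 31 in order until n ends in the digit 7 but n is not prime.
For n = 37, 47 the conclusion holds.
n = 57: 57 ends in 7; 57 = 3 × 19, composite.
So n = 57 is the smallest counterexample.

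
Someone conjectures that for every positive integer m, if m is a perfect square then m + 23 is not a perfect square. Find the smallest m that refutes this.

Check each positive integer m in order until m is a perfect square but m + 23 is a perfect square.
For m = 1, 4, 9, 16, 25, 36, 49, 64, 81, 100 the conclusion holds.
m = 121: 121 = 11² and 121 + 23 = 144 = 12².

m = 121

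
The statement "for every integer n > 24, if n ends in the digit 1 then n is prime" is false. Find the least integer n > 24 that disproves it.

n = 51

Check each integer n > 24 in order until n ends in the digit 1 but n is not prime.
n = 31: 31 ends in 1 and is prime.
n = 41: 41 ends in 1 and is prime.
n = 51: 51 ends in 1; 51 = 3 × 17, composite.
Hence n = 51 is a counterexample.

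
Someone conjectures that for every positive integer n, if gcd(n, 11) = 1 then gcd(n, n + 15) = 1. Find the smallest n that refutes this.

n = 3

For n = 1, 2 the conclusion holds.
n = 3: gcd(3, 18) = 3.
So n = 3 is the smallest counterexample.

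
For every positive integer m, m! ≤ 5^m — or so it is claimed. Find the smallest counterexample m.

A counterexample is any positive integer m such that m! > 5^m; we check each in order.
For m = 1, 2, 3, 4, …, 9, 10, 11 the conclusion holds.
m = 12: m! = 479001600 and 5^m = 244140625, so 479001600 > 244140625.
Hence m = 12 is a counterexample.

m = 12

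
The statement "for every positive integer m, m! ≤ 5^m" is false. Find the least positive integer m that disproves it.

A counterexample is any positive integer m such that m! > 5^m; we check each in order.
For m = 1, 2, 3, 4, …, 9, 10, 11 the conclusion holds.
m = 12: m! = 479001600 and 5^m = 244140625, so 479001600 > 244140625.

m = 12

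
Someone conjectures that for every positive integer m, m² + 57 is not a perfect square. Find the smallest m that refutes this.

m = 8

Check each positive integer m in order until m² + 57 is a perfect square.
For m = 1, 2, 3, 4, 5, 6, 7 the conclusion holds.
m = 8: 8² + 57 = 121 = 11², a perfect square.
So m = 8 is the smallest counterexample.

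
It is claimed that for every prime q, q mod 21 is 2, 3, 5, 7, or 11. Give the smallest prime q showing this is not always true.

A counterexample is any prime q such that the claim fails; we check each in order.
For q = 2, 3, 5, 7, 11 the conclusion holds.
q = 13: 13 mod 21 = 13 — not in {2, 3, 5, 7, 11}.

q = 13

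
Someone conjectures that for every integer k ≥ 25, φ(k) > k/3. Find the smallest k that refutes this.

k = 30

The first 5 eligible values, up to k = 29, all satisfy the conclusion.
k = 30: φ(30) = 8 and 30/3 = 10, so φ(30) ≤ 30/3.
Hence k = 30 is a counterexample.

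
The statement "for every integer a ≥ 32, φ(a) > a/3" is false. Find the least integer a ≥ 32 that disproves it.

a = 36

We need the least integer a ≥ 32 for which the claim fails.
a = 32: φ(32) = 16 and 32/3 = 32/3, so φ(32) > 32/3.
a = 33: φ(33) = 20 and 33/3 = 11, so φ(33) > 33/3.
a = 34: φ(34) = 16 and 34/3 = 34/3, so φ(34) > 34/3.
a = 35: φ(35) = 24 and 35/3 = 35/3, so φ(35) > 35/3.
a = 36: φ(36) = 12 and 36/3 = 12, so φ(36) ≤ 36/3.
Hence a = 36 is a counterexample.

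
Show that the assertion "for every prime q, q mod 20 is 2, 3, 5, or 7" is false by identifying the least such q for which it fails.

Check each prime q in order until the claim fails.
q = 2: 2 mod 20 = 2.
q = 3: 3 mod 20 = 3.
q = 5: 5 mod 20 = 5.
q = 7: 7 mod 20 = 7.
q = 11: 11 mod 20 = 11 — not in {2, 3, 5, 7}.
Thus q = 11 disproves the claim, and no smaller q works.

q = 11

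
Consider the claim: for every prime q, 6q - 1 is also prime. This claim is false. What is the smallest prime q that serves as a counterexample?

Check each prime q in order until 6q - 1 is not prime.
The first 4 eligible values, up to q = 7, all satisfy the conclusion.
q = 11: 6q - 1 = 65 = 5 × 13, not prime.
Hence q = 11 is a counterexample.

q = 11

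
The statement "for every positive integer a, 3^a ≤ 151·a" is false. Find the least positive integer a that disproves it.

For a = 1, 2, 3, 4, 5, 6 the conclusion holds.
a = 7: 3^a = 2187 and 151·a = 1057, so 2187 > 1057.

a = 7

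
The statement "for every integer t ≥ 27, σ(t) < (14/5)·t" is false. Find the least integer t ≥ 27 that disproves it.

t = 60

Check each integer t ≥ 27 in order until the claim fails.
For t = 27, 28, 29, 30, …, 57, 58, 59 the conclusion holds.
t = 60: σ(60) = 168; 168 ≥ 168.
Hence t = 60 is a counterexample.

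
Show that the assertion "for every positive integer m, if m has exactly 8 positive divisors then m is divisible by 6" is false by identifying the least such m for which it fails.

m = 40

Check each positive integer m in order until m has exactly 8 positive divisors but m is not divisible by 6.
m = 24: τ(24) = 8; 24 mod 6 = 0.
m = 30: τ(30) = 8; 30 mod 6 = 0.
m = 40: τ(40) = 8; 40 mod 6 = 4.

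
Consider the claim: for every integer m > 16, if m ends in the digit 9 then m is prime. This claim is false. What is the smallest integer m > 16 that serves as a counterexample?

m = 39

A counterexample is any integer m > 16 such that m ends in the digit 9 but m is not prime; we check each in order.
For m = 19, 29 the conclusion holds.
m = 39: 39 ends in 9; 39 = 3 × 13, composite.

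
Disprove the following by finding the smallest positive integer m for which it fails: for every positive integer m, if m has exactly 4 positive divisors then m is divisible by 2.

We need the least positive integer m for which m has exactly 4 positive divisors but m is not divisible by 2.
The first 4 eligible values, up to m = 14, all satisfy the conclusion.
m = 15: τ(15) = 4; 15 mod 2 = 1.
Hence m = 15 is a counterexample.

m = 15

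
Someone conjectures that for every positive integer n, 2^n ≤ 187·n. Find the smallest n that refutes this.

For n = 1, 2, 3, 4, …, 9, 10, 11 the conclusion holds.
n = 12: 2^n = 4096 and 187·n = 2244, so 4096 > 2244.
So n = 12 is the smallest counterexample.

n = 12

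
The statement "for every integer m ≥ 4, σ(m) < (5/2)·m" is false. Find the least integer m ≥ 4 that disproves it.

Check each integer m ≥ 4 in order until the claim fails.
For m = 4, 5, 6, 7, …, 21, 22, 23 the conclusion holds.
m = 24: σ(24) = 60; 60 ≥ 60.
So m = 24 is the smallest counterexample.

m = 24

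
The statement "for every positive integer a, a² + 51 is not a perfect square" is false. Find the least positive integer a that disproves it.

a = 7

A counterexample is any positive integer a such that a² + 51 is a perfect square; we check each in order.
For a = 1, 2, 3, 4, 5, 6 the conclusion holds.
a = 7: 7² + 51 = 100 = 10², a perfect square.
Hence a = 7 is a counterexample.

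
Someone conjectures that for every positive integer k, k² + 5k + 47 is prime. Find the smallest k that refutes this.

For k = 1, 2, 3, 4, …, 35, 36, 37 the conclusion holds.
k = 38: k² + 5k + 47 = 1681 = 41 × 41, composite.
Thus k = 38 disproves the claim, and no smaller k works.

k = 38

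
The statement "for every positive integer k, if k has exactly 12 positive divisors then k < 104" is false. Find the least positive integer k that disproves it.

k = 60: τ(60) = 12; 60 < 104.
k = 72: τ(72) = 12; 72 < 104.
k = 84: τ(84) = 12; 84 < 104.
k = 90: τ(90) = 12; 90 < 104.
k = 96: τ(96) = 12; 96 < 104.
k = 108: τ(108) = 12; 108 ≥ 104.
Thus k = 108 disproves the claim, and no smaller k works.

k = 108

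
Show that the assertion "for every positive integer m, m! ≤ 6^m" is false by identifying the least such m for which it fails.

For m = 1, 2, 3, 4, …, 11, 12, 13 the conclusion holds.
m = 14: m! = 87178291200 and 6^m = 78364164096, so 87178291200 > 78364164096.
So m = 14 is the smallest counterexample.

m = 14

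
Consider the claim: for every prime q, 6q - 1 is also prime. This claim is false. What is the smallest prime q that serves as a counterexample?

q = 11

q = 2: 6q - 1 = 11, prime.
q = 3: 6q - 1 = 17, prime.
q = 5: 6q - 1 = 29, prime.
q = 7: 6q - 1 = 41, prime.
q = 11: 6q - 1 = 65 = 5 × 13, not prime.
Hence q = 11 is a counterexample.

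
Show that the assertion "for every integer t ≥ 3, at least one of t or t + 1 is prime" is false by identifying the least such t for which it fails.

We need the least integer t ≥ 3 for which t, t + 1 are both composite.
t = 3: 3 is prime.
t = 4: 5 is prime.
t = 5: 5 is prime.
t = 6: 7 is prime.
t = 7: 7 is prime.
t = 8: 8 = 2 × 4; 9 = 3 × 3 — both composite.

t = 8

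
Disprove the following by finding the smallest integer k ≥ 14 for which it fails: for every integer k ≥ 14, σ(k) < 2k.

k = 14: σ(14) = 24; 24 < 28.
k = 15: σ(15) = 24; 24 < 30.
k = 16: σ(16) = 31; 31 < 32.
k = 17: σ(17) = 18; 18 < 34.
k = 18: σ(18) = 39; 39 ≥ 36.
So k = 18 is the smallest counterexample.

k = 18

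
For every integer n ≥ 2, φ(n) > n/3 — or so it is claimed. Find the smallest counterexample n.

Check each integer n ≥ 2 in order until the claim fails.
n = 2: φ(2) = 1 and 2/3 = 2/3, so φ(2) > 2/3.
n = 3: φ(3) = 2 and 3/3 = 1, so φ(3) > 3/3.
n = 4: φ(4) = 2 and 4/3 = 4/3, so φ(4) > 4/3.
n = 5: φ(5) = 4 and 5/3 = 5/3, so φ(5) > 5/3.
n = 6: φ(6) = 2 and 6/3 = 2, so φ(6) ≤ 6/3.
So n = 6 is the smallest counterexample.

n = 6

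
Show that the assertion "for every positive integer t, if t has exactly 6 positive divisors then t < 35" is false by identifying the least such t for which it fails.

t = 44

Check each positive integer t in order until t has exactly 6 positive divisors but the claim fails.
t = 12: τ(12) = 6; 12 < 35.
t = 18: τ(18) = 6; 18 < 35.
t = 20: τ(20) = 6; 20 < 35.
t = 28: τ(28) = 6; 28 < 35.
t = 32: τ(32) = 6; 32 < 35.
t = 44: τ(44) = 6; 44 ≥ 35.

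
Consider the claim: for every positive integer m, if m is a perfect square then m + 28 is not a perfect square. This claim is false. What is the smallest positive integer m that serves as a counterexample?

Check each positive integer m in order until m is a perfect square but m + 28 is a perfect square.
For m = 1, 4, 9, 16, 25 the conclusion holds.
m = 36: 36 = 6² and 36 + 28 = 64 = 8².
Hence m = 36 is a counterexample.

m = 36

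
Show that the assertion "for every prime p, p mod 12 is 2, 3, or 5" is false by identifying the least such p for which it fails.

p = 7

p = 2: 2 mod 12 = 2.
p = 3: 3 mod 12 = 3.
p = 5: 5 mod 12 = 5.
p = 7: 7 mod 12 = 7 — not in {2, 3, 5}.
Hence p = 7 is a counterexample.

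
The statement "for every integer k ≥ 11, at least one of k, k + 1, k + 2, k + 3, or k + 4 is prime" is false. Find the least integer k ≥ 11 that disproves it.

k = 24

The first 13 eligible values, up to k = 23, all satisfy the conclusion.
k = 24: 24 = 2 × 12; 25 = 5 × 5; 26 = 2 × 13; 27 = 3 × 9; 28 = 2 × 14 — all composite.
Thus k = 24 disproves the claim, and no smaller k works.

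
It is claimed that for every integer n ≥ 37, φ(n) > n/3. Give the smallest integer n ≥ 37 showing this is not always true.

n = 37: φ(37) = 36 and 37/3 = 37/3, so φ(37) > 37/3.
n = 38: φ(38) = 18 and 38/3 = 38/3, so φ(38) > 38/3.
n = 39: φ(39) = 24 and 39/3 = 13, so φ(39) > 39/3.
n = 40: φ(40) = 16 and 40/3 = 40/3, so φ(40) > 40/3.
n = 41: φ(41) = 40 and 41/3 = 41/3, so φ(41) > 41/3.
n = 42: φ(42) = 12 and 42/3 = 14, so φ(42) ≤ 42/3.
Hence n = 42 is a counterexample.

n = 42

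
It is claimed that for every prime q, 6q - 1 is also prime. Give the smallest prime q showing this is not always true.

q = 11

q = 2: 6q - 1 = 11, prime.
q = 3: 6q - 1 = 17, prime.
q = 5: 6q - 1 = 29, prime.
q = 7: 6q - 1 = 41, prime.
q = 11: 6q - 1 = 65 = 5 × 13, not prime.
Thus q = 11 disproves the claim, and no smaller q works.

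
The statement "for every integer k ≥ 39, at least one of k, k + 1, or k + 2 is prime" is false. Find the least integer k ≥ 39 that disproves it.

We need the least integer k ≥ 39 for which k, k + 1, k + 2 are all composite.
The first 5 eligible values, up to k = 43, all satisfy the conclusion.
k = 44: 44 = 2 × 22; 45 = 3 × 15; 46 = 2 × 23 — all composite.
Thus k = 44 disproves the claim, and no smaller k works.

k = 44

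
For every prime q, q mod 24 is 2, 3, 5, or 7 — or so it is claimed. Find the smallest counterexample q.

q = 11

Check each prime q in order until the claim fails.
For q = 2, 3, 5, 7 the conclusion holds.
q = 11: 11 mod 24 = 11 — not in {2, 3, 5, 7}.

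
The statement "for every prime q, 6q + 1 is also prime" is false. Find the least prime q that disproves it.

q = 19

We need the least prime q for which 6q + 1 is not prime.
q = 2: 6q + 1 = 13, prime.
q = 3: 6q + 1 = 19, prime.
q = 5: 6q + 1 = 31, prime.
q = 7: 6q + 1 = 43, prime.
q = 11: 6q + 1 = 67, prime.
q = 13: 6q + 1 = 79, prime.
q = 17: 6q + 1 = 103, prime.
q = 19: 6q + 1 = 115 = 5 × 23, not prime.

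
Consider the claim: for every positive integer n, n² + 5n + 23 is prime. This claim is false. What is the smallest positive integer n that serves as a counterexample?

n = 14

Check each positive integer n in order until n² + 5n + 23 is not prime.
For n = 1, 2, 3, 4, …, 11, 12, 13 the conclusion holds.
n = 14: n² + 5n + 23 = 289 = 17 × 17, composite.
Thus n = 14 disproves the claim, and no smaller n works.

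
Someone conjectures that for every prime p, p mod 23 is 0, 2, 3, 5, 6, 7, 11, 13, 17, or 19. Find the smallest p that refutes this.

Check each prime p in order until the claim fails.
For p = 2, 3, 5, 7, 11, 13, 17, 19, 23, 29 the conclusion holds.
p = 31: 31 mod 23 = 8 — not in {0, 2, 3, 5, 6, 7, 11, 13, 17, 19}.
Thus p = 31 disproves the claim, and no smaller p works.

p = 31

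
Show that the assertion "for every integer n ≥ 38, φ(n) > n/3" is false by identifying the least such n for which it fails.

n = 38: φ(38) = 18 and 38/3 = 38/3, so φ(38) > 38/3.
n = 39: φ(39) = 24 and 39/3 = 13, so φ(39) > 39/3.
n = 40: φ(40) = 16 and 40/3 = 40/3, so φ(40) > 40/3.
n = 41: φ(41) = 40 and 41/3 = 41/3, so φ(41) > 41/3.
n = 42: φ(42) = 12 and 42/3 = 14, so φ(42) ≤ 42/3.

n = 42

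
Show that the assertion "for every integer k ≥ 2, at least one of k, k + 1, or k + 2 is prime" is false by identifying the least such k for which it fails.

k = 8

We need the least integer k ≥ 2 for which k, k + 1, k + 2 are all composite.
For k = 2, 3, 4, 5, 6, 7 the conclusion holds.
k = 8: 8 = 2 × 4; 9 = 3 × 3; 10 = 2 × 5 — all composite.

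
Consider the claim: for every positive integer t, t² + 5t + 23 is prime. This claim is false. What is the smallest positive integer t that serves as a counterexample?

Check each positive integer t in order until t² + 5t + 23 is not prime.
For t = 1, 2, 3, 4, …, 11, 12, 13 the conclusion holds.
t = 14: t² + 5t + 23 = 289 = 17 × 17, composite.
So t = 14 is the smallest counterexample.

t = 14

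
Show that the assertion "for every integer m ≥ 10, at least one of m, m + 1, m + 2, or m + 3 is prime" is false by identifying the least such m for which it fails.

We need the least integer m ≥ 10 for which m, m + 1, m + 2, m + 3 are all composite.
For m = 10, 11, 12, 13, …, 21, 22, 23 the conclusion holds.
m = 24: 24 = 2 × 12; 25 = 5 × 5; 26 = 2 × 13; 27 = 3 × 9 — all composite.
Hence m = 24 is a counterexample.

m = 24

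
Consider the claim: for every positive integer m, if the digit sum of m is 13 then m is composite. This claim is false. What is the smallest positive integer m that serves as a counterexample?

m = 67

A counterexample is any positive integer m such that the digit sum of m is 13 but m is prime; we check each in order.
For m = 49, 58 the conclusion holds.
m = 67: digit sum 13; 67 is prime, not composite.
Hence m = 67 is a counterexample.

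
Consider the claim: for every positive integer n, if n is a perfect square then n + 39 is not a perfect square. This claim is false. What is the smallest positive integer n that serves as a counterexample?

n = 25

We need the least positive integer n for which n is a perfect square but n + 39 is a perfect square.
For n = 1, 4, 9, 16 the conclusion holds.
n = 25: 25 = 5² and 25 + 39 = 64 = 8².
Thus n = 25 disproves the claim, and no smaller n works.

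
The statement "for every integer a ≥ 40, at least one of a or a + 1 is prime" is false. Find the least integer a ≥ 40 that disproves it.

a = 44

We need the least integer a ≥ 40 for which a, a + 1 are both composite.
The first 4 eligible values, up to a = 43, all satisfy the conclusion.
a = 44: 44 = 2 × 22; 45 = 3 × 15 — both composite.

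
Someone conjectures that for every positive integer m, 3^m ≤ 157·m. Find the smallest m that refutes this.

m = 1: 3^m = 3 and 157·m = 157, so 3 ≤ 157.
m = 2: 3^m = 9 and 157·m = 314, so 9 ≤ 314.
m = 3: 3^m = 27 and 157·m = 471, so 27 ≤ 471.
m = 4: 3^m = 81 and 157·m = 628, so 81 ≤ 628.
m = 5: 3^m = 243 and 157·m = 785, so 243 ≤ 785.
m = 6: 3^m = 729 and 157·m = 942, so 729 ≤ 942.
m = 7: 3^m = 2187 and 157·m = 1099, so 2187 > 1099.
So m = 7 is the smallest counterexample.

m = 7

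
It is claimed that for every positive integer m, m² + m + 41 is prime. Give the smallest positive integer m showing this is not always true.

m = 40

We need the least positive integer m for which m² + m + 41 is not prime.
For m = 1, 2, 3, 4, …, 37, 38, 39 the conclusion holds.
m = 40: m² + m + 41 = 1681 = 41 × 41, composite.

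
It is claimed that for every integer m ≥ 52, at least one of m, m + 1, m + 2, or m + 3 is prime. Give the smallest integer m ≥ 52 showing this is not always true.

A counterexample is any integer m ≥ 52 such that m, m + 1, m + 2, m + 3 are all composite; we check each in order.
m = 52: 53 is prime.
m = 53: 53 is prime.
m = 54: 54 = 2 × 27; 55 = 5 × 11; 56 = 2 × 28; 57 = 3 × 19 — all composite.

m = 54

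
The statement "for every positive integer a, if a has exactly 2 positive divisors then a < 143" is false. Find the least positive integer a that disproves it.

a = 149

Check each positive integer a in order until a has exactly 2 positive divisors but the claim fails.
For a = 2, 3, 5, 7, …, 131, 137, 139 the conclusion holds.
a = 149: τ(149) = 2; 149 ≥ 143.
Hence a = 149 is a counterexample.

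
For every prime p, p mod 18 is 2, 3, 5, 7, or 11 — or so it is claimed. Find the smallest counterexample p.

We need the least prime p for which the claim fails.
For p = 2, 3, 5, 7, 11 the conclusion holds.
p = 13: 13 mod 18 = 13 — not in {2, 3, 5, 7, 11}.
Hence p = 13 is a counterexample.

p = 13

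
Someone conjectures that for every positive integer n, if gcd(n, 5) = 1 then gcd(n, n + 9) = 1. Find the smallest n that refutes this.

n = 3

A counterexample is any positive integer n such that gcd(n, 5) = 1 but gcd(n, n + 9) > 1; we check each in order.
For n = 1, 2 the conclusion holds.
n = 3: gcd(3, 12) = 3.
Thus n = 3 disproves the claim, and no smaller n works.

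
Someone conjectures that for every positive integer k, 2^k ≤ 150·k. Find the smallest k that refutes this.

k = 11

A counterexample is any positive integer k such that 2^k > 150·k; we check each in order.
For k = 1, 2, 3, 4, 5, 6, 7, 8, 9, 10 the conclusion holds.
k = 11: 2^k = 2048 and 150·k = 1650, so 2048 > 1650.
Hence k = 11 is a counterexample.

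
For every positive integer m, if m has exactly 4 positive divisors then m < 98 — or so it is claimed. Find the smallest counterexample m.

m = 106

We need the least positive integer m for which m has exactly 4 positive divisors but the claim fails.
For m = 6, 8, 10, 14, …, 93, 94, 95 the conclusion holds.
m = 106: τ(106) = 4; 106 ≥ 98.
Hence m = 106 is a counterexample.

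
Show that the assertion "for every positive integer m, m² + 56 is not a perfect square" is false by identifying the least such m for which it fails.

m = 5

Check each positive integer m in order until m² + 56 is a perfect square.
m = 1: 1² + 56 = 57, not a perfect square.
m = 2: 2² + 56 = 60, not a perfect square.
m = 3: 3² + 56 = 65, not a perfect square.
m = 4: 4² + 56 = 72, not a perfect square.
m = 5: 5² + 56 = 81 = 9², a perfect square.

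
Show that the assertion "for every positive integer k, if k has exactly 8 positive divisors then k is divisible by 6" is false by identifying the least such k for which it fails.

k = 40

For k = 24, 30 the conclusion holds.
k = 40: τ(40) = 8; 40 mod 6 = 4.
So k = 40 is the smallest counterexample.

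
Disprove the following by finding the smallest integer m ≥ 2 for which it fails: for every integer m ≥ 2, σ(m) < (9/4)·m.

We need the least integer m ≥ 2 for which the claim fails.
For m = 2, 3, 4, 5, 6, 7, 8, 9, 10, 11 the conclusion holds.
m = 12: σ(12) = 28; 28 ≥ 27.
So m = 12 is the smallest counterexample.

m = 12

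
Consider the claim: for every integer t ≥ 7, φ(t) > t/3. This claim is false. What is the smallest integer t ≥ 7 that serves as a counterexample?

t = 12

We need the least integer t ≥ 7 for which the claim fails.
t = 7: φ(7) = 6 and 7/3 = 7/3, so φ(7) > 7/3.
t = 8: φ(8) = 4 and 8/3 = 8/3, so φ(8) > 8/3.
t = 9: φ(9) = 6 and 9/3 = 3, so φ(9) > 9/3.
t = 10: φ(10) = 4 and 10/3 = 10/3, so φ(10) > 10/3.
t = 11: φ(11) = 10 and 11/3 = 11/3, so φ(11) > 11/3.
t = 12: φ(12) = 4 and 12/3 = 4, so φ(12) ≤ 12/3.
So t = 12 is the smallest counterexample.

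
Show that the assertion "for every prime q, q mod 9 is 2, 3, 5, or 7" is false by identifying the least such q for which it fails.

We need the least prime q for which the claim fails.
The first 5 eligible values, up to q = 11, all satisfy the conclusion.
q = 13: 13 mod 9 = 4 — not in {2, 3, 5, 7}.
Thus q = 13 disproves the claim, and no smaller q works.

q = 13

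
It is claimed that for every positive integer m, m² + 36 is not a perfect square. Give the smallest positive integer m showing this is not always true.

We need the least positive integer m for which m² + 36 is a perfect square.
m = 1: 1² + 36 = 37, not a perfect square.
m = 2: 2² + 36 = 40, not a perfect square.
m = 3: 3² + 36 = 45, not a perfect square.
m = 4: 4² + 36 = 52, not a perfect square.
m = 5: 5² + 36 = 61, not a perfect square.
m = 6: 6² + 36 = 72, not a perfect square.
m = 7: 7² + 36 = 85, not a perfect square.
m = 8: 8² + 36 = 100 = 10², a perfect square.
Thus m = 8 disproves the claim, and no smaller m works.

m = 8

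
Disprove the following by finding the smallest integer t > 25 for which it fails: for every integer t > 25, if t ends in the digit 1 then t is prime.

t = 51

We need the least integer t > 25 for which t ends in the digit 1 but t is not prime.
t = 31: 31 ends in 1 and is prime.
t = 41: 41 ends in 1 and is prime.
t = 51: 51 ends in 1; 51 = 3 × 17, composite.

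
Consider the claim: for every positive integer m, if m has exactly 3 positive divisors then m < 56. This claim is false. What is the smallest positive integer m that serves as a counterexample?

The first 4 eligible values, up to m = 49, all satisfy the conclusion.
m = 121: τ(121) = 3; 121 ≥ 56.
Hence m = 121 is a counterexample.

m = 121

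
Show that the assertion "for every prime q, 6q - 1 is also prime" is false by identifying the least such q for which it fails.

q = 11

The first 4 eligible values, up to q = 7, all satisfy the conclusion.
q = 11: 6q - 1 = 65 = 5 × 13, not prime.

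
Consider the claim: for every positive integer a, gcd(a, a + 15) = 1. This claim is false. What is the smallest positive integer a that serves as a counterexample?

a = 3

For a = 1, 2 the conclusion holds.
a = 3: gcd(3, 18) = 3.
Thus a = 3 disproves the claim, and no smaller a works.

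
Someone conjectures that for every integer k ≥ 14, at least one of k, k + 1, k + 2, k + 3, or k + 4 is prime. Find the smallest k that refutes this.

For k = 14, 15, 16, 17, 18, 19, 20, 21, 22, 23 the conclusion holds.
k = 24: 24 = 2 × 12; 25 = 5 × 5; 26 = 2 × 13; 27 = 3 × 9; 28 = 2 × 14 — all composite.

k = 24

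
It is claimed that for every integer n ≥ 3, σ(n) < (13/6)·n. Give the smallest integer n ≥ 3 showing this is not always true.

Check each integer n ≥ 3 in order until the claim fails.
For n = 3, 4, 5, 6, 7, 8, 9, 10, 11 the conclusion holds.
n = 12: σ(12) = 28; 28 ≥ 26.
Thus n = 12 disproves the claim, and no smaller n works.

n = 12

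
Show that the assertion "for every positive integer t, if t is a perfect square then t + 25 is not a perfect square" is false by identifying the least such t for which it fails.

t = 144

A counterexample is any positive integer t such that t is a perfect square but t + 25 is a perfect square; we check each in order.
For t = 1, 4, 9, 16, …, 81, 100, 121 the conclusion holds.
t = 144: 144 = 12² and 144 + 25 = 169 = 13².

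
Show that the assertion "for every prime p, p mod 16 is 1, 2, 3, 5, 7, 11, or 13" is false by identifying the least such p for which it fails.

p = 31

The first 10 eligible values, up to p = 29, all satisfy the conclusion.
p = 31: 31 mod 16 = 15 — not in {1, 2, 3, 5, 7, 11, 13}.
Thus p = 31 disproves the claim, and no smaller p works.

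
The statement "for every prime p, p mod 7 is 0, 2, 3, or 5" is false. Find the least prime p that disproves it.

The first 4 eligible values, up to p = 7, all satisfy the conclusion.
p = 11: 11 mod 7 = 4 — not in {0, 2, 3, 5}.

p = 11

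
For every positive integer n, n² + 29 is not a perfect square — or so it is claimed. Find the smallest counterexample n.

n = 14

We need the least positive integer n for which n² + 29 is a perfect square.
For n = 1, 2, 3, 4, …, 11, 12, 13 the conclusion holds.
n = 14: 14² + 29 = 225 = 15², a perfect square.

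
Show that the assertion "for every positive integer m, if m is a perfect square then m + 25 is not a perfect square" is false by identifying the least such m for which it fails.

A counterexample is any positive integer m such that m is a perfect square but m + 25 is a perfect square; we check each in order.
For m = 1, 4, 9, 16, …, 81, 100, 121 the conclusion holds.
m = 144: 144 = 12² and 144 + 25 = 169 = 13².
Hence m = 144 is a counterexample.

m = 144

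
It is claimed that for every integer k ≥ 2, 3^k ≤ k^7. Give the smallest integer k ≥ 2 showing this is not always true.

For k = 2, 3, 4, 5, …, 16, 17, 18 the conclusion holds.
k = 19: 3^k = 1162261467 and k^7 = 893871739, so 1162261467 > 893871739.
Hence k = 19 is a counterexample.

k = 19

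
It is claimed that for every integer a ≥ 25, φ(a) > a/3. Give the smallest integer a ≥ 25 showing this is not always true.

a = 30

A counterexample is any integer a ≥ 25 such that the claim fails; we check each in order.
The first 5 eligible values, up to a = 29, all satisfy the conclusion.
a = 30: φ(30) = 8 and 30/3 = 10, so φ(30) ≤ 30/3.
So a = 30 is the smallest counterexample.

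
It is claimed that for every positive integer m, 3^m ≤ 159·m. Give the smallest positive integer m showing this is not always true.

m = 7

The first 6 eligible values, up to m = 6, all satisfy the conclusion.
m = 7: 3^m = 2187 and 159·m = 1113, so 2187 > 1113.
Hence m = 7 is a counterexample.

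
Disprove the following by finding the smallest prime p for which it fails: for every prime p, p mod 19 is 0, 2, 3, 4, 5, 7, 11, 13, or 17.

The first 9 eligible values, up to p = 23, all satisfy the conclusion.
p = 29: 29 mod 19 = 10 — not in {0, 2, 3, 4, 5, 7, 11, 13, 17}.

p = 29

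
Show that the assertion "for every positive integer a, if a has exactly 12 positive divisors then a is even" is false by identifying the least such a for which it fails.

Check each positive integer a in order until a has exactly 12 positive divisors but a is odd.
For a = 60, 72, 84, 90, …, 294, 306, 308 the conclusion holds.
a = 315: divisors of 315: 12 divisors; 315 is odd.

a = 315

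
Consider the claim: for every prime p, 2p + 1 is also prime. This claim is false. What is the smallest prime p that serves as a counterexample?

p = 7

We need the least prime p for which 2p + 1 is not prime.
For p = 2, 3, 5 the conclusion holds.
p = 7: 2p + 1 = 15 = 3 × 5, not prime.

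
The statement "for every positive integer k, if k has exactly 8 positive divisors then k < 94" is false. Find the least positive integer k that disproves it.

k = 102

For k = 24, 30, 40, 42, 54, 56, 66, 70, 78, 88 the conclusion holds.
k = 102: τ(102) = 8; 102 ≥ 94.
So k = 102 is the smallest counterexample.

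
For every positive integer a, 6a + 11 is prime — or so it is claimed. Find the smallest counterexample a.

a = 1: 6a + 11 = 17, prime.
a = 2: 6a + 11 = 23, prime.
a = 3: 6a + 11 = 29, prime.
a = 4: 6a + 11 = 35 = 5 × 7, composite.
Hence a = 4 is a counterexample.

a = 4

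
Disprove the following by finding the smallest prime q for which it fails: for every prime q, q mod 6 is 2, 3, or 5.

q = 7

For q = 2, 3, 5 the conclusion holds.
q = 7: 7 mod 6 = 1 — not in {2, 3, 5}.
So q = 7 is the smallest counterexample.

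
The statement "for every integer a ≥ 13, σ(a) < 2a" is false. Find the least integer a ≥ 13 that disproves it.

A counterexample is any integer a ≥ 13 such that the claim fails; we check each in order.
The first 5 eligible values, up to a = 17, all satisfy the conclusion.
a = 18: σ(18) = 39; 39 ≥ 36.
Thus a = 18 disproves the claim, and no smaller a works.

a = 18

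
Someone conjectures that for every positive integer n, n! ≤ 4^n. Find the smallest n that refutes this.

n = 9

n = 1: n! = 1 and 4^n = 4, so 1 ≤ 4.
n = 2: n! = 2 and 4^n = 16, so 2 ≤ 16.
n = 3: n! = 6 and 4^n = 64, so 6 ≤ 64.
n = 4: n! = 24 and 4^n = 256, so 24 ≤ 256.
n = 5: n! = 120 and 4^n = 1024, so 120 ≤ 1024.
n = 6: n! = 720 and 4^n = 4096, so 720 ≤ 4096.
n = 7: n! = 5040 and 4^n = 16384, so 5040 ≤ 16384.
n = 8: n! = 40320 and 4^n = 65536, so 40320 ≤ 65536.
n = 9: n! = 362880 and 4^n = 262144, so 362880 > 262144.
Thus n = 9 disproves the claim, and no smaller n works.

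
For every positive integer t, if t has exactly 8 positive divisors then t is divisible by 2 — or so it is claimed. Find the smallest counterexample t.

A counterexample is any positive integer t such that t has exactly 8 positive divisors but t is not divisible by 2; we check each in order.
For t = 24, 30, 40, 42, …, 88, 102, 104 the conclusion holds.
t = 105: τ(105) = 8; 105 mod 2 = 1.
Thus t = 105 disproves the claim, and no smaller t works.

t = 105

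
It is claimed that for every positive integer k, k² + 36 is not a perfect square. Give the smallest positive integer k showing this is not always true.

k = 8

k = 1: 1² + 36 = 37, not a perfect square.
k = 2: 2² + 36 = 40, not a perfect square.
k = 3: 3² + 36 = 45, not a perfect square.
k = 4: 4² + 36 = 52, not a perfect square.
k = 5: 5² + 36 = 61, not a perfect square.
k = 6: 6² + 36 = 72, not a perfect square.
k = 7: 7² + 36 = 85, not a perfect square.
k = 8: 8² + 36 = 100 = 10², a perfect square.
Hence k = 8 is a counterexample.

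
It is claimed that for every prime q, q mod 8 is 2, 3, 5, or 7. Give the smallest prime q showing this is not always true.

q = 17

q = 2: 2 mod 8 = 2.
q = 3: 3 mod 8 = 3.
q = 5: 5 mod 8 = 5.
q = 7: 7 mod 8 = 7.
q = 11: 11 mod 8 = 3.
q = 13: 13 mod 8 = 5.
q = 17: 17 mod 8 = 1 — not in {2, 3, 5, 7}.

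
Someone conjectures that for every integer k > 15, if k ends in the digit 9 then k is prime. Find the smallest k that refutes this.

Check each integer k > 15 in order until k ends in the digit 9 but k is not prime.
k = 19: 19 ends in 9 and is prime.
k = 29: 29 ends in 9 and is prime.
k = 39: 39 ends in 9; 39 = 3 × 13, composite.

k = 39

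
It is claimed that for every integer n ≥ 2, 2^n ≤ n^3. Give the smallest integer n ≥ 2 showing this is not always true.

Check each integer n ≥ 2 in order until 2^n > n^3.
n = 2: 2^n = 4 and n^3 = 8, so 4 ≤ 8.
n = 3: 2^n = 8 and n^3 = 27, so 8 ≤ 27.
n = 4: 2^n = 16 and n^3 = 64, so 16 ≤ 64.
n = 5: 2^n = 32 and n^3 = 125, so 32 ≤ 125.
n = 6: 2^n = 64 and n^3 = 216, so 64 ≤ 216.
n = 7: 2^n = 128 and n^3 = 343, so 128 ≤ 343.
n = 8: 2^n = 256 and n^3 = 512, so 256 ≤ 512.
n = 9: 2^n = 512 and n^3 = 729, so 512 ≤ 729.
n = 10: 2^n = 1024 and n^3 = 1000, so 1024 > 1000.

n = 10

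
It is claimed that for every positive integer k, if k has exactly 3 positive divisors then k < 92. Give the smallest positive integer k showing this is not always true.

We need the least positive integer k for which k has exactly 3 positive divisors but the claim fails.
The first 4 eligible values, up to k = 49, all satisfy the conclusion.
k = 121: τ(121) = 3; 121 ≥ 92.
So k = 121 is the smallest counterexample.

k = 121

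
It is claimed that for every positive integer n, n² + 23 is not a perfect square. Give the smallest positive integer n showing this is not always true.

For n = 1, 2, 3, 4, 5, 6, 7, 8, 9, 10 the conclusion holds.
n = 11: 11² + 23 = 144 = 12², a perfect square.
Hence n = 11 is a counterexample.

n = 11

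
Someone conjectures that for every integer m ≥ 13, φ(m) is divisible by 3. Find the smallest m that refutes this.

m = 15

For m = 13, 14 the conclusion holds.
m = 15: φ(15) = 8; 8 mod 3 = 2.
So m = 15 is the smallest counterexample.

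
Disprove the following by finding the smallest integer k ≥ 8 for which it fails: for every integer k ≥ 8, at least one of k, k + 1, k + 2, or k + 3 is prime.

k = 24

The first 16 eligible values, up to k = 23, all satisfy the conclusion.
k = 24: 24 = 2 × 12; 25 = 5 × 5; 26 = 2 × 13; 27 = 3 × 9 — all composite.
So k = 24 is the smallest counterexample.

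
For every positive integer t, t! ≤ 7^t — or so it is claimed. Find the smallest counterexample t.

t = 17

For t = 1, 2, 3, 4, …, 14, 15, 16 the conclusion holds.
t = 17: t! = 355687428096000 and 7^t = 232630513987207, so 355687428096000 > 232630513987207.
Hence t = 17 is a counterexample.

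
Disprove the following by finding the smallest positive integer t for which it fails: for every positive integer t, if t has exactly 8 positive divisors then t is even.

t = 105

Check each positive integer t in order until t has exactly 8 positive divisors but t is odd.
For t = 24, 30, 40, 42, …, 88, 102, 104 the conclusion holds.
t = 105: divisors of 105: 1, 3, 5, 7, 15, 21, 35, 105; 105 is odd.
So t = 105 is the smallest counterexample.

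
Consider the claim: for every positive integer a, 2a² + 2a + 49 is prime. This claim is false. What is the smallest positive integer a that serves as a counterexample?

a = 6

We need the least positive integer a for which 2a² + 2a + 49 is not prime.
For a = 1, 2, 3, 4, 5 the conclusion holds.
a = 6: 2a² + 2a + 49 = 133 = 7 × 19, composite.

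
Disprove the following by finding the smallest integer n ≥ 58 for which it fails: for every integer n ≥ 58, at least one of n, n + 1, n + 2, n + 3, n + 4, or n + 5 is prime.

A counterexample is any integer n ≥ 58 such that n, n + 1, n + 2, n + 3, n + 4, n + 5 are all composite; we check each in order.
For n = 58, 59, 60, 61, …, 87, 88, 89 the conclusion holds.
n = 90: 90 = 2 × 45; 91 = 7 × 13; 92 = 2 × 46; 93 = 3 × 31; 94 = 2 × 47; 95 = 5 × 19 — all composite.
Thus n = 90 disproves the claim, and no smaller n works.

n = 90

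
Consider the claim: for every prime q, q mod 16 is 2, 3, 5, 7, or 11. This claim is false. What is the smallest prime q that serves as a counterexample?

q = 13

For q = 2, 3, 5, 7, 11 the conclusion holds.
q = 13: 13 mod 16 = 13 — not in {2, 3, 5, 7, 11}.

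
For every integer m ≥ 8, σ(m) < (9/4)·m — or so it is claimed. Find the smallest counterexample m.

m = 12

We need the least integer m ≥ 8 for which the claim fails.
m = 8: σ(8) = 15; 15 < 18.
m = 9: σ(9) = 13; 13 < 81/4.
m = 10: σ(10) = 18; 18 < 45/2.
m = 11: σ(11) = 12; 12 < 99/4.
m = 12: σ(12) = 28; 28 ≥ 27.
Hence m = 12 is a counterexample.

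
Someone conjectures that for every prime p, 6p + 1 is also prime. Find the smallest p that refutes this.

The first 7 eligible values, up to p = 17, all satisfy the conclusion.
p = 19: 6p + 1 = 115 = 5 × 23, not prime.
Hence p = 19 is a counterexample.

p = 19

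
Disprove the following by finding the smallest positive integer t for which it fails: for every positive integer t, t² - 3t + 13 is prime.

Check each positive integer t in order until t² - 3t + 13 is not prime.
For t = 1, 2, 3, 4, …, 9, 10, 11 the conclusion holds.
t = 12: t² - 3t + 13 = 121 = 11 × 11, composite.
So t = 12 is the smallest counterexample.

t = 12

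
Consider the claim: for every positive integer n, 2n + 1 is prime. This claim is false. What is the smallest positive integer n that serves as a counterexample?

For n = 1, 2, 3 the conclusion holds.
n = 4: 2n + 1 = 9 = 3 × 3, composite.

n = 4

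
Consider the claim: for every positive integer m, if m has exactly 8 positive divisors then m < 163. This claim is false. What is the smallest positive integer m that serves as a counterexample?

We need the least positive integer m for which m has exactly 8 positive divisors but the claim fails.
The first 22 eligible values, up to m = 154, all satisfy the conclusion.
m = 165: τ(165) = 8; 165 ≥ 163.
So m = 165 is the smallest counterexample.

m = 165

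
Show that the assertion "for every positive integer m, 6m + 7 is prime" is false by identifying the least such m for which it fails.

m = 3

Check each positive integer m in order until 6m + 7 is not prime.
For m = 1, 2 the conclusion holds.
m = 3: 6m + 7 = 25 = 5 × 5, composite.
Thus m = 3 disproves the claim, and no smaller m works.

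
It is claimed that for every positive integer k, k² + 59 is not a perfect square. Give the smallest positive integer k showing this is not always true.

For k = 1, 2, 3, 4, …, 26, 27, 28 the conclusion holds.
k = 29: 29² + 59 = 900 = 30², a perfect square.
So k = 29 is the smallest counterexample.

k = 29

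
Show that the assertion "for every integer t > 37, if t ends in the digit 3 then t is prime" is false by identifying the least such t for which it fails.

A counterexample is any integer t > 37 such that t ends in the digit 3 but t is not prime; we check each in order.
t = 43: 43 ends in 3 and is prime.
t = 53: 53 ends in 3 and is prime.
t = 63: 63 ends in 3; 63 = 3 × 21, composite.
Hence t = 63 is a counterexample.

t = 63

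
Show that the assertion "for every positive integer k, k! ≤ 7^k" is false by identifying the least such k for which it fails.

k = 17

A counterexample is any positive integer k such that k! > 7^k; we check each in order.
For k = 1, 2, 3, 4, …, 14, 15, 16 the conclusion holds.
k = 17: k! = 355687428096000 and 7^k = 232630513987207, so 355687428096000 > 232630513987207.
Hence k = 17 is a counterexample.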